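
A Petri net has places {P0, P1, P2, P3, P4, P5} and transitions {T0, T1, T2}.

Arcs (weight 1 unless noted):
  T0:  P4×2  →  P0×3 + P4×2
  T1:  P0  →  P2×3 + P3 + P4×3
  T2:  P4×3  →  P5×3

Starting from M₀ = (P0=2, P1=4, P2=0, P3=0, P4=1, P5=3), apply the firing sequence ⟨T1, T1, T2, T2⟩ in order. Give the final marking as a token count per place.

step 1: fire T1:  (P0=2, P1=4, P2=0, P3=0, P4=1, P5=3) → (P0=1, P1=4, P2=3, P3=1, P4=4, P5=3)
step 2: fire T1:  (P0=1, P1=4, P2=3, P3=1, P4=4, P5=3) → (P0=0, P1=4, P2=6, P3=2, P4=7, P5=3)
step 3: fire T2:  (P0=0, P1=4, P2=6, P3=2, P4=7, P5=3) → (P0=0, P1=4, P2=6, P3=2, P4=4, P5=6)
step 4: fire T2:  (P0=0, P1=4, P2=6, P3=2, P4=4, P5=6) → (P0=0, P1=4, P2=6, P3=2, P4=1, P5=9)

(P0=0, P1=4, P2=6, P3=2, P4=1, P5=9)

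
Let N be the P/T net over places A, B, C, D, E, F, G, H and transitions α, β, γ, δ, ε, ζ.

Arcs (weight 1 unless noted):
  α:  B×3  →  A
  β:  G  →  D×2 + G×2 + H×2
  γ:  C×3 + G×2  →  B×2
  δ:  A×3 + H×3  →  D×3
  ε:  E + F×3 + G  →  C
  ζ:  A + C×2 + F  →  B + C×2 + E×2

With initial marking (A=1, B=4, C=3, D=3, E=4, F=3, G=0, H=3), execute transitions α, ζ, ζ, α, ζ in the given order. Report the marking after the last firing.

step 1: fire α:  (A=1, B=4, C=3, D=3, E=4, F=3, G=0, H=3) → (A=2, B=1, C=3, D=3, E=4, F=3, G=0, H=3)
step 2: fire ζ:  (A=2, B=1, C=3, D=3, E=4, F=3, G=0, H=3) → (A=1, B=2, C=3, D=3, E=6, F=2, G=0, H=3)
step 3: fire ζ:  (A=1, B=2, C=3, D=3, E=6, F=2, G=0, H=3) → (A=0, B=3, C=3, D=3, E=8, F=1, G=0, H=3)
step 4: fire α:  (A=0, B=3, C=3, D=3, E=8, F=1, G=0, H=3) → (A=1, B=0, C=3, D=3, E=8, F=1, G=0, H=3)
step 5: fire ζ:  (A=1, B=0, C=3, D=3, E=8, F=1, G=0, H=3) → (A=0, B=1, C=3, D=3, E=10, F=0, G=0, H=3)

(A=0, B=1, C=3, D=3, E=10, F=0, G=0, H=3)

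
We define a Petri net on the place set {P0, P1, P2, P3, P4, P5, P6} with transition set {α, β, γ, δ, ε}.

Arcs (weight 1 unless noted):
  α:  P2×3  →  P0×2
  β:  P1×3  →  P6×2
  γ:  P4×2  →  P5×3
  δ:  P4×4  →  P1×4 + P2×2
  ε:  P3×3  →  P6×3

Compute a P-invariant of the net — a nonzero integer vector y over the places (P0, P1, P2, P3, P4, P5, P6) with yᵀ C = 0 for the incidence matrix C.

Incidence matrix C (rows=places, cols=transitions):
        α    β    γ    δ    ε
   P0   2    0    0    0    0
   P1   0   -3    0    4    0
   P2  -3    0    0    2    0
   P3   0    0    0    0   -3
   P4   0    0   -2   -4    0
   P5   0    0    3    0    0
   P6   0    2    0    0    3

Candidate y = [9, 0, 6, 0, 3, 2, 0]; check y·C column-wise:
  col α: 9·2 + 6·-3 + 3·0 + 2·0 = 0
  col β: 9·0 + 0·-3 + 6·0 + 3·0 + 2·0 + 0·2 = 0
  col γ: 9·0 + 6·0 + 3·-2 + 2·3 = 0
  col δ: 9·0 + 0·4 + 6·2 + 3·-4 + 2·0 = 0
  col ε: 9·0 + 6·0 + 0·-3 + 3·0 + 2·0 + 0·3 = 0

y = (P0:9, P1:0, P2:6, P3:0, P4:3, P5:2, P6:0)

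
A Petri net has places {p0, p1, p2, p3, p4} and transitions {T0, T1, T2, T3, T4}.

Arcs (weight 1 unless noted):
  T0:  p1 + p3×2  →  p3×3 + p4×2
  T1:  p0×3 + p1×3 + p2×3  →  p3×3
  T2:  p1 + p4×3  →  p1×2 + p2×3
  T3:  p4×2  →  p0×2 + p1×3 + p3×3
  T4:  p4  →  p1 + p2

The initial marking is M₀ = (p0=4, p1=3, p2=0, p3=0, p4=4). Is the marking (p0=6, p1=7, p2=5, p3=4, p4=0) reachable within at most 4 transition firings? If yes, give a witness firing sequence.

depth 0: 1 marking
depth 1: 4 markings reached so far
depth 2: 10 markings reached so far
depth 3: 18 markings reached so far
depth 4: 30 markings reached so far
target is not among the 30 markings reachable within 4 steps

NO — not reachable within 4 firings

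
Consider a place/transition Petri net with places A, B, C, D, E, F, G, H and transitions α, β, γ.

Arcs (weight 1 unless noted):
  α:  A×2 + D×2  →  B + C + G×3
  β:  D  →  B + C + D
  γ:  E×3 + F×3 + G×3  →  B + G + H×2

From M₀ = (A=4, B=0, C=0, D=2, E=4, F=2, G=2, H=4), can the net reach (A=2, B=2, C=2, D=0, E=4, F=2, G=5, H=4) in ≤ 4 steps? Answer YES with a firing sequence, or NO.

step 1: fire β:  (A=4, B=0, C=0, D=2, E=4, F=2, G=2, H=4) → (A=4, B=1, C=1, D=2, E=4, F=2, G=2, H=4)
step 2: fire α:  (A=4, B=1, C=1, D=2, E=4, F=2, G=2, H=4) → (A=2, B=2, C=2, D=0, E=4, F=2, G=5, H=4)

YES — reachable via ⟨β, α⟩ (2 firings)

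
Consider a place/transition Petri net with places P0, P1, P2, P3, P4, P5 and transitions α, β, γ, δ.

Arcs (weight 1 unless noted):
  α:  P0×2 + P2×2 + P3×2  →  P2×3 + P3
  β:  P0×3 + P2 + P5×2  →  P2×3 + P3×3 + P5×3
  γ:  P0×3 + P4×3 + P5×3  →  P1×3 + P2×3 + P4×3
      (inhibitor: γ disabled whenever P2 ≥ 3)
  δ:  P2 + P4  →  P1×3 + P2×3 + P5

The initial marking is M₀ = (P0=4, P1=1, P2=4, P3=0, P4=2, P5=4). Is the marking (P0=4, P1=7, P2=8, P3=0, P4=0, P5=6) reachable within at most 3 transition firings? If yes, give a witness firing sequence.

YES — reachable via ⟨δ, δ⟩ (2 firings)

step 1: fire δ:  (P0=4, P1=1, P2=4, P3=0, P4=2, P5=4) → (P0=4, P1=4, P2=6, P3=0, P4=1, P5=5)
step 2: fire δ:  (P0=4, P1=4, P2=6, P3=0, P4=1, P5=5) → (P0=4, P1=7, P2=8, P3=0, P4=0, P5=6)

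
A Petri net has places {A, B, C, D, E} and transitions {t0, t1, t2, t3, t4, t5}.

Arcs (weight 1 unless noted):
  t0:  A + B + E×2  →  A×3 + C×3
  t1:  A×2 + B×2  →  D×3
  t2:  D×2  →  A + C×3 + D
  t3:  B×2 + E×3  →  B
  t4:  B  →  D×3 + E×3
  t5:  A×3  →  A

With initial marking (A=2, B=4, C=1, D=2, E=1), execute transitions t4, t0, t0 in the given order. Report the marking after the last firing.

(A=6, B=1, C=7, D=5, E=0)

step 1: fire t4:  (A=2, B=4, C=1, D=2, E=1) → (A=2, B=3, C=1, D=5, E=4)
step 2: fire t0:  (A=2, B=3, C=1, D=5, E=4) → (A=4, B=2, C=4, D=5, E=2)
step 3: fire t0:  (A=4, B=2, C=4, D=5, E=2) → (A=6, B=1, C=7, D=5, E=0)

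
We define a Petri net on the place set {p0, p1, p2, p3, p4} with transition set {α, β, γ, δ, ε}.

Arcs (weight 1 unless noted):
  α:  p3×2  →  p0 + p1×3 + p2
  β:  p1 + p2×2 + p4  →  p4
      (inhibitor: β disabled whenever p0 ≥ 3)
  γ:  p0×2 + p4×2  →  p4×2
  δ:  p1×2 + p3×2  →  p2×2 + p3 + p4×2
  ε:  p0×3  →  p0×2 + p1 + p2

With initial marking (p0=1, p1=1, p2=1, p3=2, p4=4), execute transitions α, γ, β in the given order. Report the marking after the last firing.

step 1: fire α:  (p0=1, p1=1, p2=1, p3=2, p4=4) → (p0=2, p1=4, p2=2, p3=0, p4=4)
step 2: fire γ:  (p0=2, p1=4, p2=2, p3=0, p4=4) → (p0=0, p1=4, p2=2, p3=0, p4=4)
step 3: fire β:  (p0=0, p1=4, p2=2, p3=0, p4=4) → (p0=0, p1=3, p2=0, p3=0, p4=4)

(p0=0, p1=3, p2=0, p3=0, p4=4)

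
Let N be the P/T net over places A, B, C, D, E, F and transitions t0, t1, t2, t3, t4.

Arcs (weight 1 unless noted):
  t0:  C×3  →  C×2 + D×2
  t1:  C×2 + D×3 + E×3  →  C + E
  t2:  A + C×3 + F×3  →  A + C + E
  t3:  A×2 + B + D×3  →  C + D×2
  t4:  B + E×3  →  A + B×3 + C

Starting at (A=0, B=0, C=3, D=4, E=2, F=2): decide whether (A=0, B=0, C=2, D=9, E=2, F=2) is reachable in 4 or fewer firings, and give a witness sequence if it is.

NO — not reachable within 4 firings

depth 0: 1 marking
depth 1: 2 markings reached so far
depth 2: 2 markings reached so far
(frontier empty at depth 2; search complete)
target is not among the 2 markings reachable within 4 steps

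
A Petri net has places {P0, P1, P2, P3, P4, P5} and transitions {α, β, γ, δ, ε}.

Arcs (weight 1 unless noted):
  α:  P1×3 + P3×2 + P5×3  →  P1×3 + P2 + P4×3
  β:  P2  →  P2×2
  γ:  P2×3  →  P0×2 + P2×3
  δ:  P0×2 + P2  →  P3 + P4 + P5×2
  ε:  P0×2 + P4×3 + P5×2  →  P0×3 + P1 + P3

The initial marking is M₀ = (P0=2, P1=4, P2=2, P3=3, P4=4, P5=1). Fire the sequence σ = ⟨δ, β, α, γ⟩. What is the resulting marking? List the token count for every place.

step 1: fire δ:  (P0=2, P1=4, P2=2, P3=3, P4=4, P5=1) → (P0=0, P1=4, P2=1, P3=4, P4=5, P5=3)
step 2: fire β:  (P0=0, P1=4, P2=1, P3=4, P4=5, P5=3) → (P0=0, P1=4, P2=2, P3=4, P4=5, P5=3)
step 3: fire α:  (P0=0, P1=4, P2=2, P3=4, P4=5, P5=3) → (P0=0, P1=4, P2=3, P3=2, P4=8, P5=0)
step 4: fire γ:  (P0=0, P1=4, P2=3, P3=2, P4=8, P5=0) → (P0=2, P1=4, P2=3, P3=2, P4=8, P5=0)

(P0=2, P1=4, P2=3, P3=2, P4=8, P5=0)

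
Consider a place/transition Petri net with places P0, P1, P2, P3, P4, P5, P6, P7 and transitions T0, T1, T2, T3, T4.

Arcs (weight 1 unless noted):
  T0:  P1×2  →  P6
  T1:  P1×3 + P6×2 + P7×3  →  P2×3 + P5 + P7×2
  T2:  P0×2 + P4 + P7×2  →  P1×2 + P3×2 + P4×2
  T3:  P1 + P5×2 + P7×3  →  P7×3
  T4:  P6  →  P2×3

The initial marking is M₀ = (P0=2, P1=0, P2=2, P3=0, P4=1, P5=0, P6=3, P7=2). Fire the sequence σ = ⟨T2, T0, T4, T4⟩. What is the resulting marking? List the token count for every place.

step 1: fire T2:  (P0=2, P1=0, P2=2, P3=0, P4=1, P5=0, P6=3, P7=2) → (P0=0, P1=2, P2=2, P3=2, P4=2, P5=0, P6=3, P7=0)
step 2: fire T0:  (P0=0, P1=2, P2=2, P3=2, P4=2, P5=0, P6=3, P7=0) → (P0=0, P1=0, P2=2, P3=2, P4=2, P5=0, P6=4, P7=0)
step 3: fire T4:  (P0=0, P1=0, P2=2, P3=2, P4=2, P5=0, P6=4, P7=0) → (P0=0, P1=0, P2=5, P3=2, P4=2, P5=0, P6=3, P7=0)
step 4: fire T4:  (P0=0, P1=0, P2=5, P3=2, P4=2, P5=0, P6=3, P7=0) → (P0=0, P1=0, P2=8, P3=2, P4=2, P5=0, P6=2, P7=0)

(P0=0, P1=0, P2=8, P3=2, P4=2, P5=0, P6=2, P7=0)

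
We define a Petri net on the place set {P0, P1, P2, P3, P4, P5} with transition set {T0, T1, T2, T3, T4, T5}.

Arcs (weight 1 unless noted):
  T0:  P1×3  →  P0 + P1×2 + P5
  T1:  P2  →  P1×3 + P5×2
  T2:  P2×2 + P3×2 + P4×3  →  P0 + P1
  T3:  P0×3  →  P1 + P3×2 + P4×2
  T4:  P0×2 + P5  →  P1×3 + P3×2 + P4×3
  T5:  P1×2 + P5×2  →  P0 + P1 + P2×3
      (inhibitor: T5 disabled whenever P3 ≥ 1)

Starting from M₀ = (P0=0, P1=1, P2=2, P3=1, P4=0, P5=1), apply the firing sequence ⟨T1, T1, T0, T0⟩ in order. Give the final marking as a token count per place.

(P0=2, P1=5, P2=0, P3=1, P4=0, P5=7)

step 1: fire T1:  (P0=0, P1=1, P2=2, P3=1, P4=0, P5=1) → (P0=0, P1=4, P2=1, P3=1, P4=0, P5=3)
step 2: fire T1:  (P0=0, P1=4, P2=1, P3=1, P4=0, P5=3) → (P0=0, P1=7, P2=0, P3=1, P4=0, P5=5)
step 3: fire T0:  (P0=0, P1=7, P2=0, P3=1, P4=0, P5=5) → (P0=1, P1=6, P2=0, P3=1, P4=0, P5=6)
step 4: fire T0:  (P0=1, P1=6, P2=0, P3=1, P4=0, P5=6) → (P0=2, P1=5, P2=0, P3=1, P4=0, P5=7)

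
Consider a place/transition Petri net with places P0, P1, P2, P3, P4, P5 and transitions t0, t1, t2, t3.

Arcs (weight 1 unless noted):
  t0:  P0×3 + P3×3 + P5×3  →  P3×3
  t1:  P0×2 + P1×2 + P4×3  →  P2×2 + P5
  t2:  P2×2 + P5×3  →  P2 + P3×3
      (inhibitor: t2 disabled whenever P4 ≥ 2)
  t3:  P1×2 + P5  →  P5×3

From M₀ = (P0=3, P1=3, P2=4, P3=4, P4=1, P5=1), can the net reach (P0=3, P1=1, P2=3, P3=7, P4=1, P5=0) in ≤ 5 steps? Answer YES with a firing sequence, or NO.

YES — reachable via ⟨t3, t2⟩ (2 firings)

step 1: fire t3:  (P0=3, P1=3, P2=4, P3=4, P4=1, P5=1) → (P0=3, P1=1, P2=4, P3=4, P4=1, P5=3)
step 2: fire t2:  (P0=3, P1=1, P2=4, P3=4, P4=1, P5=3) → (P0=3, P1=1, P2=3, P3=7, P4=1, P5=0)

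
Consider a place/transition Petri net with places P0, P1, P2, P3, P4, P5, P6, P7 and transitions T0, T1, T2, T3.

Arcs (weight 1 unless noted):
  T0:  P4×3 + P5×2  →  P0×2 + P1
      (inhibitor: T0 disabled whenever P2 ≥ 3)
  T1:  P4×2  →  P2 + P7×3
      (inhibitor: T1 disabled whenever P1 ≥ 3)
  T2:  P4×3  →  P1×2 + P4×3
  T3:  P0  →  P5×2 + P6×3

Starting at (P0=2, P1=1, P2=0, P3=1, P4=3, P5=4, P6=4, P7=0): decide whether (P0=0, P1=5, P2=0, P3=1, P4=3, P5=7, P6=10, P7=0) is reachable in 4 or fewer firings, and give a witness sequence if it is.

depth 0: 1 marking
depth 1: 5 markings reached so far
depth 2: 11 markings reached so far
depth 3: 18 markings reached so far
depth 4: 25 markings reached so far
target is not among the 25 markings reachable within 4 steps

NO — not reachable within 4 firings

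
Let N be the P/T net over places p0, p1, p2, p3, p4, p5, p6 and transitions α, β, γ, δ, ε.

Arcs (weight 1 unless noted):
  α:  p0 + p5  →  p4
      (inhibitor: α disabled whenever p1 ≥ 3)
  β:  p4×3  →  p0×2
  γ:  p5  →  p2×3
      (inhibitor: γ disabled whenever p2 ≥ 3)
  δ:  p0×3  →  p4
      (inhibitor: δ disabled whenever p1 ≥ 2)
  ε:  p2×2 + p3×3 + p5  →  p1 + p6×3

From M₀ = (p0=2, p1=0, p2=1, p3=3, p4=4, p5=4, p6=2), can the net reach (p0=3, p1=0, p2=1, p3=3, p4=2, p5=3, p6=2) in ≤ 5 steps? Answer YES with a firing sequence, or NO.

step 1: fire α:  (p0=2, p1=0, p2=1, p3=3, p4=4, p5=4, p6=2) → (p0=1, p1=0, p2=1, p3=3, p4=5, p5=3, p6=2)
step 2: fire β:  (p0=1, p1=0, p2=1, p3=3, p4=5, p5=3, p6=2) → (p0=3, p1=0, p2=1, p3=3, p4=2, p5=3, p6=2)

YES — reachable via ⟨α, β⟩ (2 firings)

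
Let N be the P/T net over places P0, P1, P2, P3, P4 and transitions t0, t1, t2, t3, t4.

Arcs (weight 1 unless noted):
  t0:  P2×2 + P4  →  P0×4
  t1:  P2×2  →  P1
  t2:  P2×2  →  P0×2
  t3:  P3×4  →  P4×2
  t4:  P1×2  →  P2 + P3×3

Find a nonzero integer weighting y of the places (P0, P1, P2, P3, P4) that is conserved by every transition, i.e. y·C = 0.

y = (P0:1, P1:2, P2:1, P3:1, P4:2)

Incidence matrix C (rows=places, cols=transitions):
       t0   t1   t2   t3   t4
   P0   4    0    2    0    0
   P1   0    1    0    0   -2
   P2  -2   -2   -2    0    1
   P3   0    0    0   -4    3
   P4  -1    0    0    2    0

Candidate y = [1, 2, 1, 1, 2]; check y·C column-wise:
  col t0: 1·4 + 2·0 + 1·-2 + 1·0 + 2·-1 = 0
  col t1: 1·0 + 2·1 + 1·-2 + 1·0 + 2·0 = 0
  col t2: 1·2 + 2·0 + 1·-2 + 1·0 + 2·0 = 0
  col t3: 1·0 + 2·0 + 1·0 + 1·-4 + 2·2 = 0
  col t4: 1·0 + 2·-2 + 1·1 + 1·3 + 2·0 = 0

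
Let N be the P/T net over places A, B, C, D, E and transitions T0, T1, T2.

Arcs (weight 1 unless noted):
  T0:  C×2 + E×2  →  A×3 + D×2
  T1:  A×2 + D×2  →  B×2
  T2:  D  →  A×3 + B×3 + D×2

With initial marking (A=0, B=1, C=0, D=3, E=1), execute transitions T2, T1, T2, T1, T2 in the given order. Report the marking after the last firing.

(A=5, B=14, C=0, D=2, E=1)

step 1: fire T2:  (A=0, B=1, C=0, D=3, E=1) → (A=3, B=4, C=0, D=4, E=1)
step 2: fire T1:  (A=3, B=4, C=0, D=4, E=1) → (A=1, B=6, C=0, D=2, E=1)
step 3: fire T2:  (A=1, B=6, C=0, D=2, E=1) → (A=4, B=9, C=0, D=3, E=1)
step 4: fire T1:  (A=4, B=9, C=0, D=3, E=1) → (A=2, B=11, C=0, D=1, E=1)
step 5: fire T2:  (A=2, B=11, C=0, D=1, E=1) → (A=5, B=14, C=0, D=2, E=1)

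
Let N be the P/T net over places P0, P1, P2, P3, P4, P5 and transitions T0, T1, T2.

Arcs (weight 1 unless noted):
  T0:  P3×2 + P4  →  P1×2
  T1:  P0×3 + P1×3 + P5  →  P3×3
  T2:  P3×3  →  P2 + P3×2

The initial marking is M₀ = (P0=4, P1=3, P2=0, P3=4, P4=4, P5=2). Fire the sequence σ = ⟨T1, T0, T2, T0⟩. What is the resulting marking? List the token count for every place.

(P0=1, P1=4, P2=1, P3=2, P4=2, P5=1)

step 1: fire T1:  (P0=4, P1=3, P2=0, P3=4, P4=4, P5=2) → (P0=1, P1=0, P2=0, P3=7, P4=4, P5=1)
step 2: fire T0:  (P0=1, P1=0, P2=0, P3=7, P4=4, P5=1) → (P0=1, P1=2, P2=0, P3=5, P4=3, P5=1)
step 3: fire T2:  (P0=1, P1=2, P2=0, P3=5, P4=3, P5=1) → (P0=1, P1=2, P2=1, P3=4, P4=3, P5=1)
step 4: fire T0:  (P0=1, P1=2, P2=1, P3=4, P4=3, P5=1) → (P0=1, P1=4, P2=1, P3=2, P4=2, P5=1)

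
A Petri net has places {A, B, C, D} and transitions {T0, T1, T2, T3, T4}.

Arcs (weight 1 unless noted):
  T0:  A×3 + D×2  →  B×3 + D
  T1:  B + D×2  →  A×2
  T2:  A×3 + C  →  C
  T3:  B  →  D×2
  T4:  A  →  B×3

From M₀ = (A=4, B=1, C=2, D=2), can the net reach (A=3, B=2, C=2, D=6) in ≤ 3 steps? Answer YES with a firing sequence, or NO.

step 1: fire T3:  (A=4, B=1, C=2, D=2) → (A=4, B=0, C=2, D=4)
step 2: fire T4:  (A=4, B=0, C=2, D=4) → (A=3, B=3, C=2, D=4)
step 3: fire T3:  (A=3, B=3, C=2, D=4) → (A=3, B=2, C=2, D=6)

YES — reachable via ⟨T3, T4, T3⟩ (3 firings)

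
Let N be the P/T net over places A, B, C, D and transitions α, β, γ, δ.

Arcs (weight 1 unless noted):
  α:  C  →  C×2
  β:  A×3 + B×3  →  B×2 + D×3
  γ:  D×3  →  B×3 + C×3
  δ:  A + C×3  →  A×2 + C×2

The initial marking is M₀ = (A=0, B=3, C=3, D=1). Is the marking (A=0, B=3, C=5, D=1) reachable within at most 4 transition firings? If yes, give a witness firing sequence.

step 1: fire α:  (A=0, B=3, C=3, D=1) → (A=0, B=3, C=4, D=1)
step 2: fire α:  (A=0, B=3, C=4, D=1) → (A=0, B=3, C=5, D=1)

YES — reachable via ⟨α, α⟩ (2 firings)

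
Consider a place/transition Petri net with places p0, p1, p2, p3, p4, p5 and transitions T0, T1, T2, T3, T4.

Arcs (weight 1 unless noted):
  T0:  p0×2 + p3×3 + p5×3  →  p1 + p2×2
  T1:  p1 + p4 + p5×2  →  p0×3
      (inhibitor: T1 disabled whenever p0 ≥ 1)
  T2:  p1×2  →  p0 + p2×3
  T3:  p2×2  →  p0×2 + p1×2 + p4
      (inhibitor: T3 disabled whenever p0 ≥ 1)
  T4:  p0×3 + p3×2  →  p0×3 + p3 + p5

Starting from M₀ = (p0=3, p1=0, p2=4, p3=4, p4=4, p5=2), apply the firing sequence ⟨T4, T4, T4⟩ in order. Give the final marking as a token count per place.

(p0=3, p1=0, p2=4, p3=1, p4=4, p5=5)

step 1: fire T4:  (p0=3, p1=0, p2=4, p3=4, p4=4, p5=2) → (p0=3, p1=0, p2=4, p3=3, p4=4, p5=3)
step 2: fire T4:  (p0=3, p1=0, p2=4, p3=3, p4=4, p5=3) → (p0=3, p1=0, p2=4, p3=2, p4=4, p5=4)
step 3: fire T4:  (p0=3, p1=0, p2=4, p3=2, p4=4, p5=4) → (p0=3, p1=0, p2=4, p3=1, p4=4, p5=5)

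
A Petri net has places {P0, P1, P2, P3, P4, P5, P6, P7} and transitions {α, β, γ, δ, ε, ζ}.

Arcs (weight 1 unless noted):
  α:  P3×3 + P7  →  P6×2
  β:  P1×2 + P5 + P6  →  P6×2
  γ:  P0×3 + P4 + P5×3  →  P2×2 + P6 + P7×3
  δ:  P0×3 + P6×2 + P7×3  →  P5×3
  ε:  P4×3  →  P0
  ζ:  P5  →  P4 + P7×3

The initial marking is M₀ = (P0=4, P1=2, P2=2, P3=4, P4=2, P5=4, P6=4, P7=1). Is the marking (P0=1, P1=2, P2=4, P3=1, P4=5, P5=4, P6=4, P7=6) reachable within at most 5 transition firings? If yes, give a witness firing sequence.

NO — not reachable within 5 firings

depth 0: 1 marking
depth 1: 5 markings reached so far
depth 2: 14 markings reached so far
depth 3: 27 markings reached so far
depth 4: 42 markings reached so far
depth 5: 56 markings reached so far
target is not among the 56 markings reachable within 5 steps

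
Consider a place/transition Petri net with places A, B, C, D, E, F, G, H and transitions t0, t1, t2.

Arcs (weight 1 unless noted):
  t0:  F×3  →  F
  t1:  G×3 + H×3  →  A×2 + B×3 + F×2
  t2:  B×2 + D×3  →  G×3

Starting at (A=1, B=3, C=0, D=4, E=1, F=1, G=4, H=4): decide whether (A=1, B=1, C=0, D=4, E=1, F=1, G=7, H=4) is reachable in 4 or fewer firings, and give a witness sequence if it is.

NO — not reachable within 4 firings

depth 0: 1 marking
depth 1: 3 markings reached so far
depth 2: 5 markings reached so far
depth 3: 6 markings reached so far
depth 4: 6 markings reached so far
(frontier empty at depth 4; search complete)
target is not among the 6 markings reachable within 4 steps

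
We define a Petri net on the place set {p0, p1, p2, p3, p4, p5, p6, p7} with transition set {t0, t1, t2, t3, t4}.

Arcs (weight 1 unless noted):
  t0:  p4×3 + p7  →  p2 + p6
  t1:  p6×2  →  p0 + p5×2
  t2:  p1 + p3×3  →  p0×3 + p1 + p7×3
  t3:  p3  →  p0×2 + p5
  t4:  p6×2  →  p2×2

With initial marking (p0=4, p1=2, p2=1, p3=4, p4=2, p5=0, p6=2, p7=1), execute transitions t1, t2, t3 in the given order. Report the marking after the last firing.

(p0=10, p1=2, p2=1, p3=0, p4=2, p5=3, p6=0, p7=4)

step 1: fire t1:  (p0=4, p1=2, p2=1, p3=4, p4=2, p5=0, p6=2, p7=1) → (p0=5, p1=2, p2=1, p3=4, p4=2, p5=2, p6=0, p7=1)
step 2: fire t2:  (p0=5, p1=2, p2=1, p3=4, p4=2, p5=2, p6=0, p7=1) → (p0=8, p1=2, p2=1, p3=1, p4=2, p5=2, p6=0, p7=4)
step 3: fire t3:  (p0=8, p1=2, p2=1, p3=1, p4=2, p5=2, p6=0, p7=4) → (p0=10, p1=2, p2=1, p3=0, p4=2, p5=3, p6=0, p7=4)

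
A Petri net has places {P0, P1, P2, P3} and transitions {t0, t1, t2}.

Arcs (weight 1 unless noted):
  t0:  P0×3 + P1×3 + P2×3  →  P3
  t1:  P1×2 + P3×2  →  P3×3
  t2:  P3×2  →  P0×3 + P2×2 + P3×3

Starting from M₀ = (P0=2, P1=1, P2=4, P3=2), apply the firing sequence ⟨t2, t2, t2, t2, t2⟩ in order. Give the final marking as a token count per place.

step 1: fire t2:  (P0=2, P1=1, P2=4, P3=2) → (P0=5, P1=1, P2=6, P3=3)
step 2: fire t2:  (P0=5, P1=1, P2=6, P3=3) → (P0=8, P1=1, P2=8, P3=4)
step 3: fire t2:  (P0=8, P1=1, P2=8, P3=4) → (P0=11, P1=1, P2=10, P3=5)
step 4: fire t2:  (P0=11, P1=1, P2=10, P3=5) → (P0=14, P1=1, P2=12, P3=6)
step 5: fire t2:  (P0=14, P1=1, P2=12, P3=6) → (P0=17, P1=1, P2=14, P3=7)

(P0=17, P1=1, P2=14, P3=7)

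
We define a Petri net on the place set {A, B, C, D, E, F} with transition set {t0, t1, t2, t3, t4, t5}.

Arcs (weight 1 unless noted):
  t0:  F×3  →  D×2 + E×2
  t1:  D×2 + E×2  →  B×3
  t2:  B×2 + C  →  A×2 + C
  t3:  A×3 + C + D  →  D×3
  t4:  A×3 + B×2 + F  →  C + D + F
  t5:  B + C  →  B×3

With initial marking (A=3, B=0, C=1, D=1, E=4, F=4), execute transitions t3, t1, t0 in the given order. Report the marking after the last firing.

(A=0, B=3, C=0, D=3, E=4, F=1)

step 1: fire t3:  (A=3, B=0, C=1, D=1, E=4, F=4) → (A=0, B=0, C=0, D=3, E=4, F=4)
step 2: fire t1:  (A=0, B=0, C=0, D=3, E=4, F=4) → (A=0, B=3, C=0, D=1, E=2, F=4)
step 3: fire t0:  (A=0, B=3, C=0, D=1, E=2, F=4) → (A=0, B=3, C=0, D=3, E=4, F=1)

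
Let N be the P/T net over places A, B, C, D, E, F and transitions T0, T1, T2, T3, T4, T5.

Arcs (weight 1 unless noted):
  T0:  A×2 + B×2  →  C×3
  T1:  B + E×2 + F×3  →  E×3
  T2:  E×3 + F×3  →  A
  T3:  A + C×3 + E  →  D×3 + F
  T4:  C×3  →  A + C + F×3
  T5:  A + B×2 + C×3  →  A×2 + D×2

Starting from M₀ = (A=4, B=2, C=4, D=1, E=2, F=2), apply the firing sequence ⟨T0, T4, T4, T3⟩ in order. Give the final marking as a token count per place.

(A=3, B=0, C=0, D=4, E=1, F=9)

step 1: fire T0:  (A=4, B=2, C=4, D=1, E=2, F=2) → (A=2, B=0, C=7, D=1, E=2, F=2)
step 2: fire T4:  (A=2, B=0, C=7, D=1, E=2, F=2) → (A=3, B=0, C=5, D=1, E=2, F=5)
step 3: fire T4:  (A=3, B=0, C=5, D=1, E=2, F=5) → (A=4, B=0, C=3, D=1, E=2, F=8)
step 4: fire T3:  (A=4, B=0, C=3, D=1, E=2, F=8) → (A=3, B=0, C=0, D=4, E=1, F=9)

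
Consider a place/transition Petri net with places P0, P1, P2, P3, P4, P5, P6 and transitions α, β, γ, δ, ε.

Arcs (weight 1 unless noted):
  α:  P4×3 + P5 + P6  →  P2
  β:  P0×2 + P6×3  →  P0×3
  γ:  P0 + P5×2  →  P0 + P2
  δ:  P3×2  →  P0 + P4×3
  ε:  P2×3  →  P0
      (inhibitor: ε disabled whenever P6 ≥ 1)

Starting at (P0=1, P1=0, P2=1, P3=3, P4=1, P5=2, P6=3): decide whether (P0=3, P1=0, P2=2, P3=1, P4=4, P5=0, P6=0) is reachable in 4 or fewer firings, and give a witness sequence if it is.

YES — reachable via ⟨γ, δ, β⟩ (3 firings)

step 1: fire γ:  (P0=1, P1=0, P2=1, P3=3, P4=1, P5=2, P6=3) → (P0=1, P1=0, P2=2, P3=3, P4=1, P5=0, P6=3)
step 2: fire δ:  (P0=1, P1=0, P2=2, P3=3, P4=1, P5=0, P6=3) → (P0=2, P1=0, P2=2, P3=1, P4=4, P5=0, P6=3)
step 3: fire β:  (P0=2, P1=0, P2=2, P3=1, P4=4, P5=0, P6=3) → (P0=3, P1=0, P2=2, P3=1, P4=4, P5=0, P6=0)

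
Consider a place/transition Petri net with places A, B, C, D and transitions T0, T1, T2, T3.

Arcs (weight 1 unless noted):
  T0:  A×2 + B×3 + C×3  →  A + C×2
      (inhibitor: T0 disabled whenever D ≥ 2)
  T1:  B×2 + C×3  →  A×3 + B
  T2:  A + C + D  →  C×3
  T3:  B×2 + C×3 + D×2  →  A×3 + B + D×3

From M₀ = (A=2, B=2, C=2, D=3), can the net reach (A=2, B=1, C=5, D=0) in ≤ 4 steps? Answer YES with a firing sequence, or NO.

step 1: fire T2:  (A=2, B=2, C=2, D=3) → (A=1, B=2, C=4, D=2)
step 2: fire T1:  (A=1, B=2, C=4, D=2) → (A=4, B=1, C=1, D=2)
step 3: fire T2:  (A=4, B=1, C=1, D=2) → (A=3, B=1, C=3, D=1)
step 4: fire T2:  (A=3, B=1, C=3, D=1) → (A=2, B=1, C=5, D=0)

YES — reachable via ⟨T2, T1, T2, T2⟩ (4 firings)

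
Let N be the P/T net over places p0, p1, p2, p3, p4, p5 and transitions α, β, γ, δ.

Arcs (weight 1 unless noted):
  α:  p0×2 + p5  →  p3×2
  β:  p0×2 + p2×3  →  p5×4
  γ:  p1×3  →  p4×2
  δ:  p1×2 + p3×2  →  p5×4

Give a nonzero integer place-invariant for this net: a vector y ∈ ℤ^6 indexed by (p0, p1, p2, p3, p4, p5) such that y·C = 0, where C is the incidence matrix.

y = (p0:6, p1:-6, p2:-4, p3:6, p4:-9, p5:0)

Incidence matrix C (rows=places, cols=transitions):
        α    β    γ    δ
   p0  -2   -2    0    0
   p1   0    0   -3   -2
   p2   0   -3    0    0
   p3   2    0    0   -2
   p4   0    0    2    0
   p5  -1    4    0    4

Candidate y = [6, -6, -4, 6, -9, 0]; check y·C column-wise:
  col α: 6·-2 + -6·0 + -4·0 + 6·2 + -9·0 + 0·-1 = 0
  col β: 6·-2 + -6·0 + -4·-3 + 6·0 + -9·0 + 0·4 = 0
  col γ: 6·0 + -6·-3 + -4·0 + 6·0 + -9·2 = 0
  col δ: 6·0 + -6·-2 + -4·0 + 6·-2 + -9·0 + 0·4 = 0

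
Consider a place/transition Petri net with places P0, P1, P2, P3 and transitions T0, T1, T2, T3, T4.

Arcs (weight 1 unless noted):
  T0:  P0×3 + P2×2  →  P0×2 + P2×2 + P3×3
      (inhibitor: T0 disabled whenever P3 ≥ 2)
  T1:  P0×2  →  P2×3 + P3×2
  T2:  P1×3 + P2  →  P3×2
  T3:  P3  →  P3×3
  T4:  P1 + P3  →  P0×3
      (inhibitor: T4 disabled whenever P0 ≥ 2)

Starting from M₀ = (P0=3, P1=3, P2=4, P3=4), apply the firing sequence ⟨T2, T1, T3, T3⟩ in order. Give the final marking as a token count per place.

step 1: fire T2:  (P0=3, P1=3, P2=4, P3=4) → (P0=3, P1=0, P2=3, P3=6)
step 2: fire T1:  (P0=3, P1=0, P2=3, P3=6) → (P0=1, P1=0, P2=6, P3=8)
step 3: fire T3:  (P0=1, P1=0, P2=6, P3=8) → (P0=1, P1=0, P2=6, P3=10)
step 4: fire T3:  (P0=1, P1=0, P2=6, P3=10) → (P0=1, P1=0, P2=6, P3=12)

(P0=1, P1=0, P2=6, P3=12)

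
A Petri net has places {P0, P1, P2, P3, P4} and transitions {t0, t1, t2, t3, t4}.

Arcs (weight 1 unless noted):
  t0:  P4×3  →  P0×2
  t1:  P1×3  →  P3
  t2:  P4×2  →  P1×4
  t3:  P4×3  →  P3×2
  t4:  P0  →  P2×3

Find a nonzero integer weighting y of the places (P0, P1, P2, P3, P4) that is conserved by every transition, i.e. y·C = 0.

Incidence matrix C (rows=places, cols=transitions):
       t0   t1   t2   t3   t4
   P0   2    0    0    0   -1
   P1   0   -3    4    0    0
   P2   0    0    0    0    3
   P3   0    1    0    2    0
   P4  -3    0   -2   -3    0

Candidate y = [3, 1, 1, 3, 2]; check y·C column-wise:
  col t0: 3·2 + 1·0 + 1·0 + 3·0 + 2·-3 = 0
  col t1: 3·0 + 1·-3 + 1·0 + 3·1 + 2·0 = 0
  col t2: 3·0 + 1·4 + 1·0 + 3·0 + 2·-2 = 0
  col t3: 3·0 + 1·0 + 1·0 + 3·2 + 2·-3 = 0
  col t4: 3·-1 + 1·0 + 1·3 + 3·0 + 2·0 = 0

y = (P0:3, P1:1, P2:1, P3:3, P4:2)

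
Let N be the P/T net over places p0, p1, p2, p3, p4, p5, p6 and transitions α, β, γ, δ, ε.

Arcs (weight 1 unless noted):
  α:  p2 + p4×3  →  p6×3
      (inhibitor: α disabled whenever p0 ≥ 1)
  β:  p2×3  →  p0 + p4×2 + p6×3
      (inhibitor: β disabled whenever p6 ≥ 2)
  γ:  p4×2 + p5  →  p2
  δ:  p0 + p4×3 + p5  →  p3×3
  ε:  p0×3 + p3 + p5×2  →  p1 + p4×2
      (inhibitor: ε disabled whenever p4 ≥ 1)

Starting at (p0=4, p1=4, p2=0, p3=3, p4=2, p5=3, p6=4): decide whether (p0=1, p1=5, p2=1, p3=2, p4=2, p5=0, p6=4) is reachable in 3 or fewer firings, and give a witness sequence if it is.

step 1: fire γ:  (p0=4, p1=4, p2=0, p3=3, p4=2, p5=3, p6=4) → (p0=4, p1=4, p2=1, p3=3, p4=0, p5=2, p6=4)
step 2: fire ε:  (p0=4, p1=4, p2=1, p3=3, p4=0, p5=2, p6=4) → (p0=1, p1=5, p2=1, p3=2, p4=2, p5=0, p6=4)

YES — reachable via ⟨γ, ε⟩ (2 firings)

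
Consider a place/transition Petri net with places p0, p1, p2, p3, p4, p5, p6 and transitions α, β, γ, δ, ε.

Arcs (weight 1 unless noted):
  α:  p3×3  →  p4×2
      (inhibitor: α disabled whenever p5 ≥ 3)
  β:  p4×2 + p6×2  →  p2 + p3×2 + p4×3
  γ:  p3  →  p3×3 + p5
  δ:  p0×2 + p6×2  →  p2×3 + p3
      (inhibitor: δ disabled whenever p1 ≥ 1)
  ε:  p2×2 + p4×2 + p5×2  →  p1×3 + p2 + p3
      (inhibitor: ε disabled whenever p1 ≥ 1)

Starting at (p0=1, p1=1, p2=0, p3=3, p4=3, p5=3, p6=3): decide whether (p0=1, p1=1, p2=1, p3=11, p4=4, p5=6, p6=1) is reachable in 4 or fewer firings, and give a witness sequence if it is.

step 1: fire β:  (p0=1, p1=1, p2=0, p3=3, p4=3, p5=3, p6=3) → (p0=1, p1=1, p2=1, p3=5, p4=4, p5=3, p6=1)
step 2: fire γ:  (p0=1, p1=1, p2=1, p3=5, p4=4, p5=3, p6=1) → (p0=1, p1=1, p2=1, p3=7, p4=4, p5=4, p6=1)
step 3: fire γ:  (p0=1, p1=1, p2=1, p3=7, p4=4, p5=4, p6=1) → (p0=1, p1=1, p2=1, p3=9, p4=4, p5=5, p6=1)
step 4: fire γ:  (p0=1, p1=1, p2=1, p3=9, p4=4, p5=5, p6=1) → (p0=1, p1=1, p2=1, p3=11, p4=4, p5=6, p6=1)

YES — reachable via ⟨β, γ, γ, γ⟩ (4 firings)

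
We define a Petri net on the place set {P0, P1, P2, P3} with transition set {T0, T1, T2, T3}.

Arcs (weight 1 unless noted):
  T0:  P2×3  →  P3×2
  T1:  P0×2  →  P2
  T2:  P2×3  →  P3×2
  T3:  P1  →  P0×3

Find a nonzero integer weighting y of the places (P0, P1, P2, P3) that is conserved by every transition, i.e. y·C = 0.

Incidence matrix C (rows=places, cols=transitions):
       T0   T1   T2   T3
   P0   0   -2    0    3
   P1   0    0    0   -1
   P2  -3    1   -3    0
   P3   2    0    2    0

Candidate y = [1, 3, 2, 3]; check y·C column-wise:
  col T0: 1·0 + 3·0 + 2·-3 + 3·2 = 0
  col T1: 1·-2 + 3·0 + 2·1 + 3·0 = 0
  col T2: 1·0 + 3·0 + 2·-3 + 3·2 = 0
  col T3: 1·3 + 3·-1 + 2·0 + 3·0 = 0

y = (P0:1, P1:3, P2:2, P3:3)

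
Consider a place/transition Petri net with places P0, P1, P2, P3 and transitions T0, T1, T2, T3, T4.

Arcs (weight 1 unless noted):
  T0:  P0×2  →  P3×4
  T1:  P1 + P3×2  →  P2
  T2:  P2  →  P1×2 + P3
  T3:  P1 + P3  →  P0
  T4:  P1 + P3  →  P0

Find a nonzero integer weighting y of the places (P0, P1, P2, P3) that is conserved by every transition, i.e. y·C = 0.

y = (P0:2, P1:1, P2:3, P3:1)

Incidence matrix C (rows=places, cols=transitions):
       T0   T1   T2   T3   T4
   P0  -2    0    0    1    1
   P1   0   -1    2   -1   -1
   P2   0    1   -1    0    0
   P3   4   -2    1   -1   -1

Candidate y = [2, 1, 3, 1]; check y·C column-wise:
  col T0: 2·-2 + 1·0 + 3·0 + 1·4 = 0
  col T1: 2·0 + 1·-1 + 3·1 + 1·-2 = 0
  col T2: 2·0 + 1·2 + 3·-1 + 1·1 = 0
  col T3: 2·1 + 1·-1 + 3·0 + 1·-1 = 0
  col T4: 2·1 + 1·-1 + 3·0 + 1·-1 = 0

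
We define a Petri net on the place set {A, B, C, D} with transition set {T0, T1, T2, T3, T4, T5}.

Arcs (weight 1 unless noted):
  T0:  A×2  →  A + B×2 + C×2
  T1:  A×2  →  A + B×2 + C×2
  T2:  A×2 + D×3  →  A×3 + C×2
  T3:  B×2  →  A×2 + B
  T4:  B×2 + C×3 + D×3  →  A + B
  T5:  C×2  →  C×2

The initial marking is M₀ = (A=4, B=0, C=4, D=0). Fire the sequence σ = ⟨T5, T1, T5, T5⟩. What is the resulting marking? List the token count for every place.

(A=3, B=2, C=6, D=0)

step 1: fire T5:  (A=4, B=0, C=4, D=0) → (A=4, B=0, C=4, D=0)
step 2: fire T1:  (A=4, B=0, C=4, D=0) → (A=3, B=2, C=6, D=0)
step 3: fire T5:  (A=3, B=2, C=6, D=0) → (A=3, B=2, C=6, D=0)
step 4: fire T5:  (A=3, B=2, C=6, D=0) → (A=3, B=2, C=6, D=0)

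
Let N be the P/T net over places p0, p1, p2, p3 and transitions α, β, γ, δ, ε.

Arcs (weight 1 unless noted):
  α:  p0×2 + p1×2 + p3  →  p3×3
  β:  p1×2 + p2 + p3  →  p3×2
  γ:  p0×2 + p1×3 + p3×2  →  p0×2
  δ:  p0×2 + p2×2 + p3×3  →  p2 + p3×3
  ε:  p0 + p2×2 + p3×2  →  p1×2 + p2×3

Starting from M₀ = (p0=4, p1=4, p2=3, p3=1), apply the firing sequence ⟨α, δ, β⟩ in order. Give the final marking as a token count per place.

step 1: fire α:  (p0=4, p1=4, p2=3, p3=1) → (p0=2, p1=2, p2=3, p3=3)
step 2: fire δ:  (p0=2, p1=2, p2=3, p3=3) → (p0=0, p1=2, p2=2, p3=3)
step 3: fire β:  (p0=0, p1=2, p2=2, p3=3) → (p0=0, p1=0, p2=1, p3=4)

(p0=0, p1=0, p2=1, p3=4)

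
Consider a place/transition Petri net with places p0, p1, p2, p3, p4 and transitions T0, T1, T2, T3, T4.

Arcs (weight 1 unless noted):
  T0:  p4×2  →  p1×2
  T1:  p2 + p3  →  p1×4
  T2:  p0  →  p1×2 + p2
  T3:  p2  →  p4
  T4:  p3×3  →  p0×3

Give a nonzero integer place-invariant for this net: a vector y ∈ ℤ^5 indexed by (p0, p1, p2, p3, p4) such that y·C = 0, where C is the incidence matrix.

y = (p0:3, p1:1, p2:1, p3:3, p4:1)

Incidence matrix C (rows=places, cols=transitions):
       T0   T1   T2   T3   T4
   p0   0    0   -1    0    3
   p1   2    4    2    0    0
   p2   0   -1    1   -1    0
   p3   0   -1    0    0   -3
   p4  -2    0    0    1    0

Candidate y = [3, 1, 1, 3, 1]; check y·C column-wise:
  col T0: 3·0 + 1·2 + 1·0 + 3·0 + 1·-2 = 0
  col T1: 3·0 + 1·4 + 1·-1 + 3·-1 + 1·0 = 0
  col T2: 3·-1 + 1·2 + 1·1 + 3·0 + 1·0 = 0
  col T3: 3·0 + 1·0 + 1·-1 + 3·0 + 1·1 = 0
  col T4: 3·3 + 1·0 + 1·0 + 3·-3 + 1·0 = 0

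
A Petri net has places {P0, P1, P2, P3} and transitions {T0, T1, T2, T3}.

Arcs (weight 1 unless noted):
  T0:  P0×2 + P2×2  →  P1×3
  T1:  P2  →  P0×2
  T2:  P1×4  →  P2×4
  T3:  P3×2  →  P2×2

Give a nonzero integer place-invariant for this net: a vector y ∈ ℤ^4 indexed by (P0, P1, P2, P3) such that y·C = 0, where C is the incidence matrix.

y = (P0:1, P1:2, P2:2, P3:2)

Incidence matrix C (rows=places, cols=transitions):
       T0   T1   T2   T3
   P0  -2    2    0    0
   P1   3    0   -4    0
   P2  -2   -1    4    2
   P3   0    0    0   -2

Candidate y = [1, 2, 2, 2]; check y·C column-wise:
  col T0: 1·-2 + 2·3 + 2·-2 + 2·0 = 0
  col T1: 1·2 + 2·0 + 2·-1 + 2·0 = 0
  col T2: 1·0 + 2·-4 + 2·4 + 2·0 = 0
  col T3: 1·0 + 2·0 + 2·2 + 2·-2 = 0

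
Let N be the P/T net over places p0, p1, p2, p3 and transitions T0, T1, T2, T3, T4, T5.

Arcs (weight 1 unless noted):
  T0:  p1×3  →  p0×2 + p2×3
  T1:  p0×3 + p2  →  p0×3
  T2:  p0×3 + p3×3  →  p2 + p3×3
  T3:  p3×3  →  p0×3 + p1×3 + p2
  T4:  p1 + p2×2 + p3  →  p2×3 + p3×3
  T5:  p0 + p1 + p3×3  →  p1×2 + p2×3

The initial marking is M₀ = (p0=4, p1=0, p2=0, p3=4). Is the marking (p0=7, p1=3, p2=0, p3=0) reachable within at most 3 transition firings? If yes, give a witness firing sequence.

depth 0: 1 marking
depth 1: 3 markings reached so far
depth 2: 6 markings reached so far
depth 3: 10 markings reached so far
target is not among the 10 markings reachable within 3 steps

NO — not reachable within 3 firings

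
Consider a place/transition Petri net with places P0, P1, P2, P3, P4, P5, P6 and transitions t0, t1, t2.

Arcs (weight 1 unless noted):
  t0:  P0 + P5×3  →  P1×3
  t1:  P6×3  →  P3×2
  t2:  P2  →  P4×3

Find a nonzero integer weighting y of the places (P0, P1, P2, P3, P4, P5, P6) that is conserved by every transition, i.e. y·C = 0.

Incidence matrix C (rows=places, cols=transitions):
       t0   t1   t2
   P0  -1    0    0
   P1   3    0    0
   P2   0    0   -1
   P3   0    2    0
   P4   0    0    3
   P5  -3    0    0
   P6   0   -3    0

Candidate y = [3, 1, 0, 0, 0, 0, 0]; check y·C column-wise:
  col t0: 3·-1 + 1·3 + 0·-3 = 0
  col t1: 3·0 + 1·0 + 0·2 + 0·-3 = 0
  col t2: 3·0 + 1·0 + 0·-1 + 0·3 = 0

y = (P0:3, P1:1, P2:0, P3:0, P4:0, P5:0, P6:0)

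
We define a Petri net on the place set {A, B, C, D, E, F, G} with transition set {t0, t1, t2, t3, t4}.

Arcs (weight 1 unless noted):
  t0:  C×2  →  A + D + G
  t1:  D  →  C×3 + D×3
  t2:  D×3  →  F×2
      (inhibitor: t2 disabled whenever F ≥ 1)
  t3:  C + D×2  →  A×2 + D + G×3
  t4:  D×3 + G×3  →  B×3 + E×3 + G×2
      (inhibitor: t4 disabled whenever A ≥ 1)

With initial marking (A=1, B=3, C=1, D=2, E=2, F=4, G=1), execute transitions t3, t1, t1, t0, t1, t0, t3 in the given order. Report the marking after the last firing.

(A=7, B=3, C=4, D=8, E=2, F=4, G=9)

step 1: fire t3:  (A=1, B=3, C=1, D=2, E=2, F=4, G=1) → (A=3, B=3, C=0, D=1, E=2, F=4, G=4)
step 2: fire t1:  (A=3, B=3, C=0, D=1, E=2, F=4, G=4) → (A=3, B=3, C=3, D=3, E=2, F=4, G=4)
step 3: fire t1:  (A=3, B=3, C=3, D=3, E=2, F=4, G=4) → (A=3, B=3, C=6, D=5, E=2, F=4, G=4)
step 4: fire t0:  (A=3, B=3, C=6, D=5, E=2, F=4, G=4) → (A=4, B=3, C=4, D=6, E=2, F=4, G=5)
step 5: fire t1:  (A=4, B=3, C=4, D=6, E=2, F=4, G=5) → (A=4, B=3, C=7, D=8, E=2, F=4, G=5)
step 6: fire t0:  (A=4, B=3, C=7, D=8, E=2, F=4, G=5) → (A=5, B=3, C=5, D=9, E=2, F=4, G=6)
step 7: fire t3:  (A=5, B=3, C=5, D=9, E=2, F=4, G=6) → (A=7, B=3, C=4, D=8, E=2, F=4, G=9)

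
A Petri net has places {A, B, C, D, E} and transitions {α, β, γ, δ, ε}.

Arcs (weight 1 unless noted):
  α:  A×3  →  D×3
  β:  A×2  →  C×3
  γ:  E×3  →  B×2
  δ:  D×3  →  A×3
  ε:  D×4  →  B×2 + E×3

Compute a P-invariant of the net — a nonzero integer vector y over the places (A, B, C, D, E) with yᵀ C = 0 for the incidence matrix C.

y = (A:3, B:3, C:2, D:3, E:2)

Incidence matrix C (rows=places, cols=transitions):
        α    β    γ    δ    ε
    A  -3   -2    0    3    0
    B   0    0    2    0    2
    C   0    3    0    0    0
    D   3    0    0   -3   -4
    E   0    0   -3    0    3

Candidate y = [3, 3, 2, 3, 2]; check y·C column-wise:
  col α: 3·-3 + 3·0 + 2·0 + 3·3 + 2·0 = 0
  col β: 3·-2 + 3·0 + 2·3 + 3·0 + 2·0 = 0
  col γ: 3·0 + 3·2 + 2·0 + 3·0 + 2·-3 = 0
  col δ: 3·3 + 3·0 + 2·0 + 3·-3 + 2·0 = 0
  col ε: 3·0 + 3·2 + 2·0 + 3·-4 + 2·3 = 0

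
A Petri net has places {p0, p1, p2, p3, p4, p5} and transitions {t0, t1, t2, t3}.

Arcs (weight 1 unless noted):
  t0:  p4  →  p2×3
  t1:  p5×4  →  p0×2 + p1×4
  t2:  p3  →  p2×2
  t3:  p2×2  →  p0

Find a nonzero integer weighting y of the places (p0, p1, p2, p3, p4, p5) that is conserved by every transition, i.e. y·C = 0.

y = (p0:2, p1:-1, p2:1, p3:2, p4:3, p5:0)

Incidence matrix C (rows=places, cols=transitions):
       t0   t1   t2   t3
   p0   0    2    0    1
   p1   0    4    0    0
   p2   3    0    2   -2
   p3   0    0   -1    0
   p4  -1    0    0    0
   p5   0   -4    0    0

Candidate y = [2, -1, 1, 2, 3, 0]; check y·C column-wise:
  col t0: 2·0 + -1·0 + 1·3 + 2·0 + 3·-1 = 0
  col t1: 2·2 + -1·4 + 1·0 + 2·0 + 3·0 + 0·-4 = 0
  col t2: 2·0 + -1·0 + 1·2 + 2·-1 + 3·0 = 0
  col t3: 2·1 + -1·0 + 1·-2 + 2·0 + 3·0 = 0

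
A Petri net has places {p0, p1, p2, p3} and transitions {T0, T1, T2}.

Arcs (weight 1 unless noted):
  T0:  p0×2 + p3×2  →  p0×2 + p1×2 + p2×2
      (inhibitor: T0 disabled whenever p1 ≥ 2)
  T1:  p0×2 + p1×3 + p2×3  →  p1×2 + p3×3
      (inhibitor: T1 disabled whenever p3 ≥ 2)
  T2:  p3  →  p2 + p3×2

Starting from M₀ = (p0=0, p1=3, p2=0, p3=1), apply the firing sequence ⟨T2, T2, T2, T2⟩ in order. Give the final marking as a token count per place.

step 1: fire T2:  (p0=0, p1=3, p2=0, p3=1) → (p0=0, p1=3, p2=1, p3=2)
step 2: fire T2:  (p0=0, p1=3, p2=1, p3=2) → (p0=0, p1=3, p2=2, p3=3)
step 3: fire T2:  (p0=0, p1=3, p2=2, p3=3) → (p0=0, p1=3, p2=3, p3=4)
step 4: fire T2:  (p0=0, p1=3, p2=3, p3=4) → (p0=0, p1=3, p2=4, p3=5)

(p0=0, p1=3, p2=4, p3=5)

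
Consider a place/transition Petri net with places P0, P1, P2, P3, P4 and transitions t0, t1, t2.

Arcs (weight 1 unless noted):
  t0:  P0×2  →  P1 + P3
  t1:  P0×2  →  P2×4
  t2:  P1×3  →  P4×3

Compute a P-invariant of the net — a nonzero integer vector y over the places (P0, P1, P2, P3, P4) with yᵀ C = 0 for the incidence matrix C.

y = (P0:2, P1:0, P2:1, P3:4, P4:0)

Incidence matrix C (rows=places, cols=transitions):
       t0   t1   t2
   P0  -2   -2    0
   P1   1    0   -3
   P2   0    4    0
   P3   1    0    0
   P4   0    0    3

Candidate y = [2, 0, 1, 4, 0]; check y·C column-wise:
  col t0: 2·-2 + 0·1 + 1·0 + 4·1 = 0
  col t1: 2·-2 + 1·4 + 4·0 = 0
  col t2: 2·0 + 0·-3 + 1·0 + 4·0 + 0·3 = 0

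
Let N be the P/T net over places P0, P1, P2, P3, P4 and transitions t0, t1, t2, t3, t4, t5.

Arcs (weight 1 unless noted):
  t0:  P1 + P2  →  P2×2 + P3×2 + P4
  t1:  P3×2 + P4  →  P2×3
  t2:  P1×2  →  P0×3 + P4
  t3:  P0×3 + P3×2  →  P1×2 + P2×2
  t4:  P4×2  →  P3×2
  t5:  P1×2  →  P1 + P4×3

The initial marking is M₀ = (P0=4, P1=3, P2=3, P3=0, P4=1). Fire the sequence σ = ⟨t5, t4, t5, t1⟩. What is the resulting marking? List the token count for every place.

(P0=4, P1=1, P2=6, P3=0, P4=4)

step 1: fire t5:  (P0=4, P1=3, P2=3, P3=0, P4=1) → (P0=4, P1=2, P2=3, P3=0, P4=4)
step 2: fire t4:  (P0=4, P1=2, P2=3, P3=0, P4=4) → (P0=4, P1=2, P2=3, P3=2, P4=2)
step 3: fire t5:  (P0=4, P1=2, P2=3, P3=2, P4=2) → (P0=4, P1=1, P2=3, P3=2, P4=5)
step 4: fire t1:  (P0=4, P1=1, P2=3, P3=2, P4=5) → (P0=4, P1=1, P2=6, P3=0, P4=4)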